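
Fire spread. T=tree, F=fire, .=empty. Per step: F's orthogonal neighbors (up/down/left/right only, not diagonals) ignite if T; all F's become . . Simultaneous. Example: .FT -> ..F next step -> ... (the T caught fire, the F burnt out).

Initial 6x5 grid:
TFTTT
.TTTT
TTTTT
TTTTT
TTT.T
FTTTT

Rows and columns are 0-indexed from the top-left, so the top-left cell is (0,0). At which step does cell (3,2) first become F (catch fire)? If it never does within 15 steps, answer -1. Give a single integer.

Step 1: cell (3,2)='T' (+5 fires, +2 burnt)
Step 2: cell (3,2)='T' (+6 fires, +5 burnt)
Step 3: cell (3,2)='T' (+7 fires, +6 burnt)
Step 4: cell (3,2)='F' (+4 fires, +7 burnt)
  -> target ignites at step 4
Step 5: cell (3,2)='.' (+3 fires, +4 burnt)
Step 6: cell (3,2)='.' (+1 fires, +3 burnt)
Step 7: cell (3,2)='.' (+0 fires, +1 burnt)
  fire out at step 7

4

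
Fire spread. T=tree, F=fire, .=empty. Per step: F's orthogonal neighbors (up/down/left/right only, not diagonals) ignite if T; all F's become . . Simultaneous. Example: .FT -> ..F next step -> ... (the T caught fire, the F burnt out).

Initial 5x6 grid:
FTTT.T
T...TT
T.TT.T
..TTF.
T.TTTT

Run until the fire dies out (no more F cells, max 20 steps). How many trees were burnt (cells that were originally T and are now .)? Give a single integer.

Answer: 13

Derivation:
Step 1: +4 fires, +2 burnt (F count now 4)
Step 2: +6 fires, +4 burnt (F count now 6)
Step 3: +3 fires, +6 burnt (F count now 3)
Step 4: +0 fires, +3 burnt (F count now 0)
Fire out after step 4
Initially T: 18, now '.': 25
Total burnt (originally-T cells now '.'): 13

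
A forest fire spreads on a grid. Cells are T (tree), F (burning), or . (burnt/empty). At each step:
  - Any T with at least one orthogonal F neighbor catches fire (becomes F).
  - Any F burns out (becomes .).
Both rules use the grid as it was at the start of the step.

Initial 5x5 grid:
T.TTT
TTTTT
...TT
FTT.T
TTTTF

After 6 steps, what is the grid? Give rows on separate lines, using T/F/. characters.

Step 1: 4 trees catch fire, 2 burn out
  T.TTT
  TTTTT
  ...TT
  .FT.F
  FTTF.
Step 2: 4 trees catch fire, 4 burn out
  T.TTT
  TTTTT
  ...TF
  ..F..
  .FF..
Step 3: 2 trees catch fire, 4 burn out
  T.TTT
  TTTTF
  ...F.
  .....
  .....
Step 4: 2 trees catch fire, 2 burn out
  T.TTF
  TTTF.
  .....
  .....
  .....
Step 5: 2 trees catch fire, 2 burn out
  T.TF.
  TTF..
  .....
  .....
  .....
Step 6: 2 trees catch fire, 2 burn out
  T.F..
  TF...
  .....
  .....
  .....

T.F..
TF...
.....
.....
.....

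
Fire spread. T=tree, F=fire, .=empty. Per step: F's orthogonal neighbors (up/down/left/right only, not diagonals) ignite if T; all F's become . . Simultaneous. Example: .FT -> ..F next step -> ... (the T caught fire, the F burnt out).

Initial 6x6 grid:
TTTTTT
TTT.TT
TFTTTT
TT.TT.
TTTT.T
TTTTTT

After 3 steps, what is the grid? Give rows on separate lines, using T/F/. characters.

Step 1: 4 trees catch fire, 1 burn out
  TTTTTT
  TFT.TT
  F.FTTT
  TF.TT.
  TTTT.T
  TTTTTT
Step 2: 6 trees catch fire, 4 burn out
  TFTTTT
  F.F.TT
  ...FTT
  F..TT.
  TFTT.T
  TTTTTT
Step 3: 7 trees catch fire, 6 burn out
  F.FTTT
  ....TT
  ....FT
  ...FT.
  F.FT.T
  TFTTTT

F.FTTT
....TT
....FT
...FT.
F.FT.T
TFTTTT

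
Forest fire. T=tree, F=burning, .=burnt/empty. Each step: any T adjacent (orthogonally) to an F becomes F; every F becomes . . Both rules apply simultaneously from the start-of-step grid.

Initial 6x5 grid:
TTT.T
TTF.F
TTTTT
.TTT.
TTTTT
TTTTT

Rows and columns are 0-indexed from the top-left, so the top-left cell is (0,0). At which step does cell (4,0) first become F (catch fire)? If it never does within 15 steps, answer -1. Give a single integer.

Step 1: cell (4,0)='T' (+5 fires, +2 burnt)
Step 2: cell (4,0)='T' (+5 fires, +5 burnt)
Step 3: cell (4,0)='T' (+5 fires, +5 burnt)
Step 4: cell (4,0)='T' (+3 fires, +5 burnt)
Step 5: cell (4,0)='F' (+4 fires, +3 burnt)
  -> target ignites at step 5
Step 6: cell (4,0)='.' (+2 fires, +4 burnt)
Step 7: cell (4,0)='.' (+0 fires, +2 burnt)
  fire out at step 7

5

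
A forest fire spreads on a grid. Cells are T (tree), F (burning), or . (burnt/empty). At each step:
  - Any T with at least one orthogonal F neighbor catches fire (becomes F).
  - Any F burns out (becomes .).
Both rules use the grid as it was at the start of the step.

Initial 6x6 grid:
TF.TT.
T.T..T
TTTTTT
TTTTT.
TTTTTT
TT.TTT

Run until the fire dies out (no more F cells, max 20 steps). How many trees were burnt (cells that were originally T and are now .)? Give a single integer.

Step 1: +1 fires, +1 burnt (F count now 1)
Step 2: +1 fires, +1 burnt (F count now 1)
Step 3: +1 fires, +1 burnt (F count now 1)
Step 4: +2 fires, +1 burnt (F count now 2)
Step 5: +3 fires, +2 burnt (F count now 3)
Step 6: +5 fires, +3 burnt (F count now 5)
Step 7: +4 fires, +5 burnt (F count now 4)
Step 8: +3 fires, +4 burnt (F count now 3)
Step 9: +3 fires, +3 burnt (F count now 3)
Step 10: +2 fires, +3 burnt (F count now 2)
Step 11: +1 fires, +2 burnt (F count now 1)
Step 12: +0 fires, +1 burnt (F count now 0)
Fire out after step 12
Initially T: 28, now '.': 34
Total burnt (originally-T cells now '.'): 26

Answer: 26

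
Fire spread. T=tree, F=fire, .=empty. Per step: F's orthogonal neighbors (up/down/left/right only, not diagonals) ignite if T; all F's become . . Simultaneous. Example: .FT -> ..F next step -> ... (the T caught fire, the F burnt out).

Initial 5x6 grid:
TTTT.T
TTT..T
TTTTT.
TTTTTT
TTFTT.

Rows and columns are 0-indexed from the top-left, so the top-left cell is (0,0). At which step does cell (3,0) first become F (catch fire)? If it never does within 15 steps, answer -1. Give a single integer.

Step 1: cell (3,0)='T' (+3 fires, +1 burnt)
Step 2: cell (3,0)='T' (+5 fires, +3 burnt)
Step 3: cell (3,0)='F' (+5 fires, +5 burnt)
  -> target ignites at step 3
Step 4: cell (3,0)='.' (+5 fires, +5 burnt)
Step 5: cell (3,0)='.' (+3 fires, +5 burnt)
Step 6: cell (3,0)='.' (+1 fires, +3 burnt)
Step 7: cell (3,0)='.' (+0 fires, +1 burnt)
  fire out at step 7

3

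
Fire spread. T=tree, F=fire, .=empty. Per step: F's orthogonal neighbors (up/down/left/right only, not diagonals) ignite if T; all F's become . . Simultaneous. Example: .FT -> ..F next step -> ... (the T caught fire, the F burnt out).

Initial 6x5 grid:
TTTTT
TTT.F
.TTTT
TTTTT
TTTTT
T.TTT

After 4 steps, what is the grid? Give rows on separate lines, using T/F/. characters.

Step 1: 2 trees catch fire, 1 burn out
  TTTTF
  TTT..
  .TTTF
  TTTTT
  TTTTT
  T.TTT
Step 2: 3 trees catch fire, 2 burn out
  TTTF.
  TTT..
  .TTF.
  TTTTF
  TTTTT
  T.TTT
Step 3: 4 trees catch fire, 3 burn out
  TTF..
  TTT..
  .TF..
  TTTF.
  TTTTF
  T.TTT
Step 4: 6 trees catch fire, 4 burn out
  TF...
  TTF..
  .F...
  TTF..
  TTTF.
  T.TTF

TF...
TTF..
.F...
TTF..
TTTF.
T.TTF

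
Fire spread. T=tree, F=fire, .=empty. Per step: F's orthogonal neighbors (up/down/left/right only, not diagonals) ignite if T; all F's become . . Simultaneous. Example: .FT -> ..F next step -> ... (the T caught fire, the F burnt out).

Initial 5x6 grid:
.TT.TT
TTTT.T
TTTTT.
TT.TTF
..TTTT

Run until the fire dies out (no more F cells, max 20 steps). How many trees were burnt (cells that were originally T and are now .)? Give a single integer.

Step 1: +2 fires, +1 burnt (F count now 2)
Step 2: +3 fires, +2 burnt (F count now 3)
Step 3: +2 fires, +3 burnt (F count now 2)
Step 4: +3 fires, +2 burnt (F count now 3)
Step 5: +2 fires, +3 burnt (F count now 2)
Step 6: +4 fires, +2 burnt (F count now 4)
Step 7: +3 fires, +4 burnt (F count now 3)
Step 8: +0 fires, +3 burnt (F count now 0)
Fire out after step 8
Initially T: 22, now '.': 27
Total burnt (originally-T cells now '.'): 19

Answer: 19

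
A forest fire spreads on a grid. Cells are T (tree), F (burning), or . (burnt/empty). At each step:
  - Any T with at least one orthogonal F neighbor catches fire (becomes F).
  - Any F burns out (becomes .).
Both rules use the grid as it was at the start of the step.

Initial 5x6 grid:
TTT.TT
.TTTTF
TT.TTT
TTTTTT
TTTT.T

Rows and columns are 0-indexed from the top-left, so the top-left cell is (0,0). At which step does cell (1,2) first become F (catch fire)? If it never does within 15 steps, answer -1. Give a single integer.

Step 1: cell (1,2)='T' (+3 fires, +1 burnt)
Step 2: cell (1,2)='T' (+4 fires, +3 burnt)
Step 3: cell (1,2)='F' (+4 fires, +4 burnt)
  -> target ignites at step 3
Step 4: cell (1,2)='.' (+3 fires, +4 burnt)
Step 5: cell (1,2)='.' (+4 fires, +3 burnt)
Step 6: cell (1,2)='.' (+4 fires, +4 burnt)
Step 7: cell (1,2)='.' (+2 fires, +4 burnt)
Step 8: cell (1,2)='.' (+1 fires, +2 burnt)
Step 9: cell (1,2)='.' (+0 fires, +1 burnt)
  fire out at step 9

3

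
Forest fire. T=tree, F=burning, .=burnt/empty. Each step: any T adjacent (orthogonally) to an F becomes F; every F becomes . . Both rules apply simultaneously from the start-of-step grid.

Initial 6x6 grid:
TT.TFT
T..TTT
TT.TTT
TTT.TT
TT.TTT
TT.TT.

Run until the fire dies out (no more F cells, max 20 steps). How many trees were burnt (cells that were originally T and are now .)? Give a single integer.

Answer: 15

Derivation:
Step 1: +3 fires, +1 burnt (F count now 3)
Step 2: +3 fires, +3 burnt (F count now 3)
Step 3: +3 fires, +3 burnt (F count now 3)
Step 4: +2 fires, +3 burnt (F count now 2)
Step 5: +3 fires, +2 burnt (F count now 3)
Step 6: +1 fires, +3 burnt (F count now 1)
Step 7: +0 fires, +1 burnt (F count now 0)
Fire out after step 7
Initially T: 27, now '.': 24
Total burnt (originally-T cells now '.'): 15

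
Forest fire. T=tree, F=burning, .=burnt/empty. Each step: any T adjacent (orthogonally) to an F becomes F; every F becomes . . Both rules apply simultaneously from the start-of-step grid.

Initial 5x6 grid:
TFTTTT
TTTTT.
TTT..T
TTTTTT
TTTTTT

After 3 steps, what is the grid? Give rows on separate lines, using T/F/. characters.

Step 1: 3 trees catch fire, 1 burn out
  F.FTTT
  TFTTT.
  TTT..T
  TTTTTT
  TTTTTT
Step 2: 4 trees catch fire, 3 burn out
  ...FTT
  F.FTT.
  TFT..T
  TTTTTT
  TTTTTT
Step 3: 5 trees catch fire, 4 burn out
  ....FT
  ...FT.
  F.F..T
  TFTTTT
  TTTTTT

....FT
...FT.
F.F..T
TFTTTT
TTTTTT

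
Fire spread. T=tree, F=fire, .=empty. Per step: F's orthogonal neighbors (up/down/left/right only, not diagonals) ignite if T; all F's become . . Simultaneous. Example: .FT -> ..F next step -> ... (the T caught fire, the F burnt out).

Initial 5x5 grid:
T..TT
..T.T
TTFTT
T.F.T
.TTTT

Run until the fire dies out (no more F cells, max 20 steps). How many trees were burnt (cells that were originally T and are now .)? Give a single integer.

Step 1: +4 fires, +2 burnt (F count now 4)
Step 2: +4 fires, +4 burnt (F count now 4)
Step 3: +4 fires, +4 burnt (F count now 4)
Step 4: +1 fires, +4 burnt (F count now 1)
Step 5: +1 fires, +1 burnt (F count now 1)
Step 6: +0 fires, +1 burnt (F count now 0)
Fire out after step 6
Initially T: 15, now '.': 24
Total burnt (originally-T cells now '.'): 14

Answer: 14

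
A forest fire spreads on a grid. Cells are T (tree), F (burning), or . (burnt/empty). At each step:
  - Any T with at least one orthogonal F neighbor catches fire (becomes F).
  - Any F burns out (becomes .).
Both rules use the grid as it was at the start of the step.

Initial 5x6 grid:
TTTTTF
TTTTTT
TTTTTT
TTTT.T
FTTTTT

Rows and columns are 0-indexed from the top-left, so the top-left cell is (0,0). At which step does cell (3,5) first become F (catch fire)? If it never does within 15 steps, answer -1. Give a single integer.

Step 1: cell (3,5)='T' (+4 fires, +2 burnt)
Step 2: cell (3,5)='T' (+6 fires, +4 burnt)
Step 3: cell (3,5)='F' (+8 fires, +6 burnt)
  -> target ignites at step 3
Step 4: cell (3,5)='.' (+9 fires, +8 burnt)
Step 5: cell (3,5)='.' (+0 fires, +9 burnt)
  fire out at step 5

3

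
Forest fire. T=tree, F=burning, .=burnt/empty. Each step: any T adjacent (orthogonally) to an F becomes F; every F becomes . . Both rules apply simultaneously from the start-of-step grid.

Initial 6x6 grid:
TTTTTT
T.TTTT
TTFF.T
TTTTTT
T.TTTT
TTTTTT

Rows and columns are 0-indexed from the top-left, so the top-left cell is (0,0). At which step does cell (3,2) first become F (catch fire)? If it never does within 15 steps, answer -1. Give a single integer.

Step 1: cell (3,2)='F' (+5 fires, +2 burnt)
  -> target ignites at step 1
Step 2: cell (3,2)='.' (+8 fires, +5 burnt)
Step 3: cell (3,2)='.' (+9 fires, +8 burnt)
Step 4: cell (3,2)='.' (+7 fires, +9 burnt)
Step 5: cell (3,2)='.' (+2 fires, +7 burnt)
Step 6: cell (3,2)='.' (+0 fires, +2 burnt)
  fire out at step 6

1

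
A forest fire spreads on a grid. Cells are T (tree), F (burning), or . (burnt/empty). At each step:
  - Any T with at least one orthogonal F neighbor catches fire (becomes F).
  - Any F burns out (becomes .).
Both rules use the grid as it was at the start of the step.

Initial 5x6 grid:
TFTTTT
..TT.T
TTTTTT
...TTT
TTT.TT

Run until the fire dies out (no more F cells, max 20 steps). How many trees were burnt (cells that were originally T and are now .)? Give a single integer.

Step 1: +2 fires, +1 burnt (F count now 2)
Step 2: +2 fires, +2 burnt (F count now 2)
Step 3: +3 fires, +2 burnt (F count now 3)
Step 4: +3 fires, +3 burnt (F count now 3)
Step 5: +4 fires, +3 burnt (F count now 4)
Step 6: +2 fires, +4 burnt (F count now 2)
Step 7: +2 fires, +2 burnt (F count now 2)
Step 8: +1 fires, +2 burnt (F count now 1)
Step 9: +0 fires, +1 burnt (F count now 0)
Fire out after step 9
Initially T: 22, now '.': 27
Total burnt (originally-T cells now '.'): 19

Answer: 19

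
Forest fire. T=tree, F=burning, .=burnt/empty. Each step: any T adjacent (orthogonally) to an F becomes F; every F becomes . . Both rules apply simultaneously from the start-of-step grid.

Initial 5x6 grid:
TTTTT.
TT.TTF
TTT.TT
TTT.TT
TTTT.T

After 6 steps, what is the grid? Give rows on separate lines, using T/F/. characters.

Step 1: 2 trees catch fire, 1 burn out
  TTTTT.
  TT.TF.
  TTT.TF
  TTT.TT
  TTTT.T
Step 2: 4 trees catch fire, 2 burn out
  TTTTF.
  TT.F..
  TTT.F.
  TTT.TF
  TTTT.T
Step 3: 3 trees catch fire, 4 burn out
  TTTF..
  TT....
  TTT...
  TTT.F.
  TTTT.F
Step 4: 1 trees catch fire, 3 burn out
  TTF...
  TT....
  TTT...
  TTT...
  TTTT..
Step 5: 1 trees catch fire, 1 burn out
  TF....
  TT....
  TTT...
  TTT...
  TTTT..
Step 6: 2 trees catch fire, 1 burn out
  F.....
  TF....
  TTT...
  TTT...
  TTTT..

F.....
TF....
TTT...
TTT...
TTTT..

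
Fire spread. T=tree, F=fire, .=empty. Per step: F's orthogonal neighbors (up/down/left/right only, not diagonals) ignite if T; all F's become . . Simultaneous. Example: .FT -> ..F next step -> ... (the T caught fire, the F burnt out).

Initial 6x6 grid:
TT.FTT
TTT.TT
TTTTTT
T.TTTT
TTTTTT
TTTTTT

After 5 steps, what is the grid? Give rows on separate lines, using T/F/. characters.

Step 1: 1 trees catch fire, 1 burn out
  TT..FT
  TTT.TT
  TTTTTT
  T.TTTT
  TTTTTT
  TTTTTT
Step 2: 2 trees catch fire, 1 burn out
  TT...F
  TTT.FT
  TTTTTT
  T.TTTT
  TTTTTT
  TTTTTT
Step 3: 2 trees catch fire, 2 burn out
  TT....
  TTT..F
  TTTTFT
  T.TTTT
  TTTTTT
  TTTTTT
Step 4: 3 trees catch fire, 2 burn out
  TT....
  TTT...
  TTTF.F
  T.TTFT
  TTTTTT
  TTTTTT
Step 5: 4 trees catch fire, 3 burn out
  TT....
  TTT...
  TTF...
  T.TF.F
  TTTTFT
  TTTTTT

TT....
TTT...
TTF...
T.TF.F
TTTTFT
TTTTTT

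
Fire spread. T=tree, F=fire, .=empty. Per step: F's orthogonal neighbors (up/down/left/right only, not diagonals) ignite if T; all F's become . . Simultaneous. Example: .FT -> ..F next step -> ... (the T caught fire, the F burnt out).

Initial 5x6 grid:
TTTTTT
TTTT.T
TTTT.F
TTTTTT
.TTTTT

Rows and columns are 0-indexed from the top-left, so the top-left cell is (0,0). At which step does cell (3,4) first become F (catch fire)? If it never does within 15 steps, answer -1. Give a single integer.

Step 1: cell (3,4)='T' (+2 fires, +1 burnt)
Step 2: cell (3,4)='F' (+3 fires, +2 burnt)
  -> target ignites at step 2
Step 3: cell (3,4)='.' (+3 fires, +3 burnt)
Step 4: cell (3,4)='.' (+4 fires, +3 burnt)
Step 5: cell (3,4)='.' (+5 fires, +4 burnt)
Step 6: cell (3,4)='.' (+5 fires, +5 burnt)
Step 7: cell (3,4)='.' (+3 fires, +5 burnt)
Step 8: cell (3,4)='.' (+1 fires, +3 burnt)
Step 9: cell (3,4)='.' (+0 fires, +1 burnt)
  fire out at step 9

2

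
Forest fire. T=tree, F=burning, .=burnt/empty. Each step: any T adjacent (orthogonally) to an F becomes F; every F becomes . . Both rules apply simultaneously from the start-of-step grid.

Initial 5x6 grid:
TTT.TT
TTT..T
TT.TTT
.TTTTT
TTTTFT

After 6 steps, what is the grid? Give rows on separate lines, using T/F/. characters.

Step 1: 3 trees catch fire, 1 burn out
  TTT.TT
  TTT..T
  TT.TTT
  .TTTFT
  TTTF.F
Step 2: 4 trees catch fire, 3 burn out
  TTT.TT
  TTT..T
  TT.TFT
  .TTF.F
  TTF...
Step 3: 4 trees catch fire, 4 burn out
  TTT.TT
  TTT..T
  TT.F.F
  .TF...
  TF....
Step 4: 3 trees catch fire, 4 burn out
  TTT.TT
  TTT..F
  TT....
  .F....
  F.....
Step 5: 2 trees catch fire, 3 burn out
  TTT.TF
  TTT...
  TF....
  ......
  ......
Step 6: 3 trees catch fire, 2 burn out
  TTT.F.
  TFT...
  F.....
  ......
  ......

TTT.F.
TFT...
F.....
......
......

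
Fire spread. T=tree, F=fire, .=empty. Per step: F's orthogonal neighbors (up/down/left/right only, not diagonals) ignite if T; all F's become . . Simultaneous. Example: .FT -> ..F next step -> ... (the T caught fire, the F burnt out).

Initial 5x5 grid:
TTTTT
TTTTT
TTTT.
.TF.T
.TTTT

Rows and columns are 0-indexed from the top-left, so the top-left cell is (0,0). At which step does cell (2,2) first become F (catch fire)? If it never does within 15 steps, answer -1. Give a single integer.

Step 1: cell (2,2)='F' (+3 fires, +1 burnt)
  -> target ignites at step 1
Step 2: cell (2,2)='.' (+5 fires, +3 burnt)
Step 3: cell (2,2)='.' (+5 fires, +5 burnt)
Step 4: cell (2,2)='.' (+5 fires, +5 burnt)
Step 5: cell (2,2)='.' (+2 fires, +5 burnt)
Step 6: cell (2,2)='.' (+0 fires, +2 burnt)
  fire out at step 6

1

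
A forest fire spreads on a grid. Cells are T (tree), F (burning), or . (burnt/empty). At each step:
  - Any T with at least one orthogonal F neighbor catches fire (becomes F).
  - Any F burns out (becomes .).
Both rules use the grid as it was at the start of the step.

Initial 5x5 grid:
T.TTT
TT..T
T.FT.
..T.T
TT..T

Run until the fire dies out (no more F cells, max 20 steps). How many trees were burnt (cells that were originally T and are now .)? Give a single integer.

Answer: 2

Derivation:
Step 1: +2 fires, +1 burnt (F count now 2)
Step 2: +0 fires, +2 burnt (F count now 0)
Fire out after step 2
Initially T: 14, now '.': 13
Total burnt (originally-T cells now '.'): 2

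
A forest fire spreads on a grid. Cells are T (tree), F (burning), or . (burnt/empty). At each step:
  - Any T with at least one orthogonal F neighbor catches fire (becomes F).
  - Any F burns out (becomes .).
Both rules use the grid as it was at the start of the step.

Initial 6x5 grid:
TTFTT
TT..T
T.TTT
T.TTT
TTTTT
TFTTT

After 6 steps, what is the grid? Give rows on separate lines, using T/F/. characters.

Step 1: 5 trees catch fire, 2 burn out
  TF.FT
  TT..T
  T.TTT
  T.TTT
  TFTTT
  F.FTT
Step 2: 6 trees catch fire, 5 burn out
  F...F
  TF..T
  T.TTT
  T.TTT
  F.FTT
  ...FT
Step 3: 6 trees catch fire, 6 burn out
  .....
  F...F
  T.TTT
  F.FTT
  ...FT
  ....F
Step 4: 5 trees catch fire, 6 burn out
  .....
  .....
  F.FTF
  ...FT
  ....F
  .....
Step 5: 2 trees catch fire, 5 burn out
  .....
  .....
  ...F.
  ....F
  .....
  .....
Step 6: 0 trees catch fire, 2 burn out
  .....
  .....
  .....
  .....
  .....
  .....

.....
.....
.....
.....
.....
.....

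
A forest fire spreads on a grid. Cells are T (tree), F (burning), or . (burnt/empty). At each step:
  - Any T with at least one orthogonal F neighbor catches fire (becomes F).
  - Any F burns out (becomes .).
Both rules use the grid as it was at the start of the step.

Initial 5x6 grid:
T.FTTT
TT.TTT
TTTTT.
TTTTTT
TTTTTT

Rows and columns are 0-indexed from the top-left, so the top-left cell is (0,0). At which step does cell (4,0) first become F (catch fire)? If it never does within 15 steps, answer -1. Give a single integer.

Step 1: cell (4,0)='T' (+1 fires, +1 burnt)
Step 2: cell (4,0)='T' (+2 fires, +1 burnt)
Step 3: cell (4,0)='T' (+3 fires, +2 burnt)
Step 4: cell (4,0)='T' (+4 fires, +3 burnt)
Step 5: cell (4,0)='T' (+4 fires, +4 burnt)
Step 6: cell (4,0)='T' (+6 fires, +4 burnt)
Step 7: cell (4,0)='T' (+4 fires, +6 burnt)
Step 8: cell (4,0)='F' (+2 fires, +4 burnt)
  -> target ignites at step 8
Step 9: cell (4,0)='.' (+0 fires, +2 burnt)
  fire out at step 9

8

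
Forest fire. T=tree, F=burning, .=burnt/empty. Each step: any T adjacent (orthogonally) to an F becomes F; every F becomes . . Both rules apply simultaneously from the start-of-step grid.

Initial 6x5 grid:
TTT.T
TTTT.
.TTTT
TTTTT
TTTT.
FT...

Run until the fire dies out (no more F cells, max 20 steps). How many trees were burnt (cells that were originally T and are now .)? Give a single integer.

Answer: 21

Derivation:
Step 1: +2 fires, +1 burnt (F count now 2)
Step 2: +2 fires, +2 burnt (F count now 2)
Step 3: +2 fires, +2 burnt (F count now 2)
Step 4: +3 fires, +2 burnt (F count now 3)
Step 5: +3 fires, +3 burnt (F count now 3)
Step 6: +5 fires, +3 burnt (F count now 5)
Step 7: +4 fires, +5 burnt (F count now 4)
Step 8: +0 fires, +4 burnt (F count now 0)
Fire out after step 8
Initially T: 22, now '.': 29
Total burnt (originally-T cells now '.'): 21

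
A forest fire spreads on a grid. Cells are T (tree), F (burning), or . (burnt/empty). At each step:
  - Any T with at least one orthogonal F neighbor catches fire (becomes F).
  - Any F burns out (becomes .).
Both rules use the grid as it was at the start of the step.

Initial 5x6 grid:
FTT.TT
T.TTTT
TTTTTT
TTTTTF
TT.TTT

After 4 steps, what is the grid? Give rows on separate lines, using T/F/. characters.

Step 1: 5 trees catch fire, 2 burn out
  .FT.TT
  F.TTTT
  TTTTTF
  TTTTF.
  TT.TTF
Step 2: 6 trees catch fire, 5 burn out
  ..F.TT
  ..TTTF
  FTTTF.
  TTTF..
  TT.TF.
Step 3: 8 trees catch fire, 6 burn out
  ....TF
  ..FTF.
  .FTF..
  FTF...
  TT.F..
Step 4: 5 trees catch fire, 8 burn out
  ....F.
  ...F..
  ..F...
  .F....
  FT....

....F.
...F..
..F...
.F....
FT....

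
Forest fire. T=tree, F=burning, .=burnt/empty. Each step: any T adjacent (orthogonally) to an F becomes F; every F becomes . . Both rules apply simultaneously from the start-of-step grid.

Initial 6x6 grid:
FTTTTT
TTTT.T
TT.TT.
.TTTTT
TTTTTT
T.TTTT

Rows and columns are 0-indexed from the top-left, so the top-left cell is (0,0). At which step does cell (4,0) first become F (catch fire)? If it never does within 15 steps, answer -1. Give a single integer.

Step 1: cell (4,0)='T' (+2 fires, +1 burnt)
Step 2: cell (4,0)='T' (+3 fires, +2 burnt)
Step 3: cell (4,0)='T' (+3 fires, +3 burnt)
Step 4: cell (4,0)='T' (+3 fires, +3 burnt)
Step 5: cell (4,0)='T' (+4 fires, +3 burnt)
Step 6: cell (4,0)='F' (+5 fires, +4 burnt)
  -> target ignites at step 6
Step 7: cell (4,0)='.' (+4 fires, +5 burnt)
Step 8: cell (4,0)='.' (+3 fires, +4 burnt)
Step 9: cell (4,0)='.' (+2 fires, +3 burnt)
Step 10: cell (4,0)='.' (+1 fires, +2 burnt)
Step 11: cell (4,0)='.' (+0 fires, +1 burnt)
  fire out at step 11

6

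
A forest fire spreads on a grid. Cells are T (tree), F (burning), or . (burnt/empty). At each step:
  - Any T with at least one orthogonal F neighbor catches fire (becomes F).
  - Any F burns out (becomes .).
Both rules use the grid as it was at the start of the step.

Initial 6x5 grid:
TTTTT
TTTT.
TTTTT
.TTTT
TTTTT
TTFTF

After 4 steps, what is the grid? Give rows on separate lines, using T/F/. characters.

Step 1: 4 trees catch fire, 2 burn out
  TTTTT
  TTTT.
  TTTTT
  .TTTT
  TTFTF
  TF.F.
Step 2: 5 trees catch fire, 4 burn out
  TTTTT
  TTTT.
  TTTTT
  .TFTF
  TF.F.
  F....
Step 3: 5 trees catch fire, 5 burn out
  TTTTT
  TTTT.
  TTFTF
  .F.F.
  F....
  .....
Step 4: 3 trees catch fire, 5 burn out
  TTTTT
  TTFT.
  TF.F.
  .....
  .....
  .....

TTTTT
TTFT.
TF.F.
.....
.....
.....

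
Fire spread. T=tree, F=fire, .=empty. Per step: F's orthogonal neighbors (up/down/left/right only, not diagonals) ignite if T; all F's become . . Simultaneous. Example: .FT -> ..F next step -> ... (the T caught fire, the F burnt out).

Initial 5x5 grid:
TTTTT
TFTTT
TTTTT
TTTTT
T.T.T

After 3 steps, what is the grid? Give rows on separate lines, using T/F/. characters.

Step 1: 4 trees catch fire, 1 burn out
  TFTTT
  F.FTT
  TFTTT
  TTTTT
  T.T.T
Step 2: 6 trees catch fire, 4 burn out
  F.FTT
  ...FT
  F.FTT
  TFTTT
  T.T.T
Step 3: 5 trees catch fire, 6 burn out
  ...FT
  ....F
  ...FT
  F.FTT
  T.T.T

...FT
....F
...FT
F.FTT
T.T.T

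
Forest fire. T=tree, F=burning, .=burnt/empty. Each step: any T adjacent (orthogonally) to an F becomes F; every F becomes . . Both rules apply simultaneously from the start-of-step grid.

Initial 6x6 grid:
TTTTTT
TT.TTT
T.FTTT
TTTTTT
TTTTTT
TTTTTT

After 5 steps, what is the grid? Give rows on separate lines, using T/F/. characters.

Step 1: 2 trees catch fire, 1 burn out
  TTTTTT
  TT.TTT
  T..FTT
  TTFTTT
  TTTTTT
  TTTTTT
Step 2: 5 trees catch fire, 2 burn out
  TTTTTT
  TT.FTT
  T...FT
  TF.FTT
  TTFTTT
  TTTTTT
Step 3: 8 trees catch fire, 5 burn out
  TTTFTT
  TT..FT
  T....F
  F...FT
  TF.FTT
  TTFTTT
Step 4: 9 trees catch fire, 8 burn out
  TTF.FT
  TT...F
  F.....
  .....F
  F...FT
  TF.FTT
Step 5: 6 trees catch fire, 9 burn out
  TF...F
  FT....
  ......
  ......
  .....F
  F...FT

TF...F
FT....
......
......
.....F
F...FT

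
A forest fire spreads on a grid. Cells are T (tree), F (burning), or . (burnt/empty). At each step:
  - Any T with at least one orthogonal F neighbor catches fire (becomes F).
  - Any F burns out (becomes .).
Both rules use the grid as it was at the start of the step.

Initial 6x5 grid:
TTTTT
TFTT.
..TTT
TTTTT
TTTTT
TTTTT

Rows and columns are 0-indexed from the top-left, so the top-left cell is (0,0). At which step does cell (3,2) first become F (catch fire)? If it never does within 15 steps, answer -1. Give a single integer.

Step 1: cell (3,2)='T' (+3 fires, +1 burnt)
Step 2: cell (3,2)='T' (+4 fires, +3 burnt)
Step 3: cell (3,2)='F' (+3 fires, +4 burnt)
  -> target ignites at step 3
Step 4: cell (3,2)='.' (+5 fires, +3 burnt)
Step 5: cell (3,2)='.' (+5 fires, +5 burnt)
Step 6: cell (3,2)='.' (+4 fires, +5 burnt)
Step 7: cell (3,2)='.' (+2 fires, +4 burnt)
Step 8: cell (3,2)='.' (+0 fires, +2 burnt)
  fire out at step 8

3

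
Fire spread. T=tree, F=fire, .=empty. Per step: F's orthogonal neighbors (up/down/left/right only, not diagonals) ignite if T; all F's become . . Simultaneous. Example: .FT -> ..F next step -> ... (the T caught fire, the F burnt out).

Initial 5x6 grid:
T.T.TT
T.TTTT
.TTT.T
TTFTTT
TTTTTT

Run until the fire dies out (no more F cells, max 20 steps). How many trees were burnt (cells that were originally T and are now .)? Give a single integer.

Step 1: +4 fires, +1 burnt (F count now 4)
Step 2: +7 fires, +4 burnt (F count now 7)
Step 3: +5 fires, +7 burnt (F count now 5)
Step 4: +3 fires, +5 burnt (F count now 3)
Step 5: +2 fires, +3 burnt (F count now 2)
Step 6: +1 fires, +2 burnt (F count now 1)
Step 7: +0 fires, +1 burnt (F count now 0)
Fire out after step 7
Initially T: 24, now '.': 28
Total burnt (originally-T cells now '.'): 22

Answer: 22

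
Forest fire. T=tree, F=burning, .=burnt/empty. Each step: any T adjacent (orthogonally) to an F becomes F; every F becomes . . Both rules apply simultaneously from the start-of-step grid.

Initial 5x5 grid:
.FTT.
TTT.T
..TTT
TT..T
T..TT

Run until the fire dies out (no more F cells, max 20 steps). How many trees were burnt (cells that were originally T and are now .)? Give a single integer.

Step 1: +2 fires, +1 burnt (F count now 2)
Step 2: +3 fires, +2 burnt (F count now 3)
Step 3: +1 fires, +3 burnt (F count now 1)
Step 4: +1 fires, +1 burnt (F count now 1)
Step 5: +1 fires, +1 burnt (F count now 1)
Step 6: +2 fires, +1 burnt (F count now 2)
Step 7: +1 fires, +2 burnt (F count now 1)
Step 8: +1 fires, +1 burnt (F count now 1)
Step 9: +0 fires, +1 burnt (F count now 0)
Fire out after step 9
Initially T: 15, now '.': 22
Total burnt (originally-T cells now '.'): 12

Answer: 12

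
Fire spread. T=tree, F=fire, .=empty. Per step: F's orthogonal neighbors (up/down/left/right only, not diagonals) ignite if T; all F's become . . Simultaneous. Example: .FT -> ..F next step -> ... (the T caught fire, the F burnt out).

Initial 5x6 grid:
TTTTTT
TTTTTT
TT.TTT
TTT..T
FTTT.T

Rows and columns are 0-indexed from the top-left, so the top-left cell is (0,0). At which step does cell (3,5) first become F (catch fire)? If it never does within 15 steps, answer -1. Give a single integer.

Step 1: cell (3,5)='T' (+2 fires, +1 burnt)
Step 2: cell (3,5)='T' (+3 fires, +2 burnt)
Step 3: cell (3,5)='T' (+4 fires, +3 burnt)
Step 4: cell (3,5)='T' (+2 fires, +4 burnt)
Step 5: cell (3,5)='T' (+2 fires, +2 burnt)
Step 6: cell (3,5)='T' (+2 fires, +2 burnt)
Step 7: cell (3,5)='T' (+3 fires, +2 burnt)
Step 8: cell (3,5)='T' (+3 fires, +3 burnt)
Step 9: cell (3,5)='T' (+2 fires, +3 burnt)
Step 10: cell (3,5)='F' (+1 fires, +2 burnt)
  -> target ignites at step 10
Step 11: cell (3,5)='.' (+1 fires, +1 burnt)
Step 12: cell (3,5)='.' (+0 fires, +1 burnt)
  fire out at step 12

10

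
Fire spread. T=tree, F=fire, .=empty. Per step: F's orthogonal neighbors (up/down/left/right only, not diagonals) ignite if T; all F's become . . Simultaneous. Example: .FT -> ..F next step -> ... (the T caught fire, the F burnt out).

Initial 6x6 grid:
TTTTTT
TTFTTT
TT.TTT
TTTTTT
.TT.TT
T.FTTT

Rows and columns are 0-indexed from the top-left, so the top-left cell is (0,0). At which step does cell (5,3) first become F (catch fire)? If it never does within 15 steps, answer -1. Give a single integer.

Step 1: cell (5,3)='F' (+5 fires, +2 burnt)
  -> target ignites at step 1
Step 2: cell (5,3)='.' (+9 fires, +5 burnt)
Step 3: cell (5,3)='.' (+9 fires, +9 burnt)
Step 4: cell (5,3)='.' (+5 fires, +9 burnt)
Step 5: cell (5,3)='.' (+1 fires, +5 burnt)
Step 6: cell (5,3)='.' (+0 fires, +1 burnt)
  fire out at step 6

1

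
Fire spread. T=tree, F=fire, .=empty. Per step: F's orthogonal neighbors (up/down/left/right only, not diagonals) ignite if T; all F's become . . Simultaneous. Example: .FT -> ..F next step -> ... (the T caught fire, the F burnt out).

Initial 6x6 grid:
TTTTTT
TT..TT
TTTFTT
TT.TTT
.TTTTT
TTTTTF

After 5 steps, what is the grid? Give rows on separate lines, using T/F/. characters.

Step 1: 5 trees catch fire, 2 burn out
  TTTTTT
  TT..TT
  TTF.FT
  TT.FTT
  .TTTTF
  TTTTF.
Step 2: 8 trees catch fire, 5 burn out
  TTTTTT
  TT..FT
  TF...F
  TT..FF
  .TTFF.
  TTTF..
Step 3: 7 trees catch fire, 8 burn out
  TTTTFT
  TF...F
  F.....
  TF....
  .TF...
  TTF...
Step 4: 7 trees catch fire, 7 burn out
  TFTF.F
  F.....
  ......
  F.....
  .F....
  TF....
Step 5: 3 trees catch fire, 7 burn out
  F.F...
  ......
  ......
  ......
  ......
  F.....

F.F...
......
......
......
......
F.....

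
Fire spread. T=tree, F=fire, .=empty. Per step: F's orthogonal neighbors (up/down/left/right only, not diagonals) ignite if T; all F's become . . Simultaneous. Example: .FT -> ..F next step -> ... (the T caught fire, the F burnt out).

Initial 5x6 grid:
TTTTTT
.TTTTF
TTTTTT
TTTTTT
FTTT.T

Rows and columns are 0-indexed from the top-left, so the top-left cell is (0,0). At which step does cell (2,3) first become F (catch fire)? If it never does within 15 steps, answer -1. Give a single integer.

Step 1: cell (2,3)='T' (+5 fires, +2 burnt)
Step 2: cell (2,3)='T' (+7 fires, +5 burnt)
Step 3: cell (2,3)='F' (+8 fires, +7 burnt)
  -> target ignites at step 3
Step 4: cell (2,3)='.' (+4 fires, +8 burnt)
Step 5: cell (2,3)='.' (+1 fires, +4 burnt)
Step 6: cell (2,3)='.' (+1 fires, +1 burnt)
Step 7: cell (2,3)='.' (+0 fires, +1 burnt)
  fire out at step 7

3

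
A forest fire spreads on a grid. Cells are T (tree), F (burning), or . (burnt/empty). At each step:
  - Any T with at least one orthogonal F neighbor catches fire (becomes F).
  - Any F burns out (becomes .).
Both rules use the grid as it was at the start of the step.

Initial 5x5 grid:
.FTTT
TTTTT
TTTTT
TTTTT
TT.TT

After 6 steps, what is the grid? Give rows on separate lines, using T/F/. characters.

Step 1: 2 trees catch fire, 1 burn out
  ..FTT
  TFTTT
  TTTTT
  TTTTT
  TT.TT
Step 2: 4 trees catch fire, 2 burn out
  ...FT
  F.FTT
  TFTTT
  TTTTT
  TT.TT
Step 3: 5 trees catch fire, 4 burn out
  ....F
  ...FT
  F.FTT
  TFTTT
  TT.TT
Step 4: 5 trees catch fire, 5 burn out
  .....
  ....F
  ...FT
  F.FTT
  TF.TT
Step 5: 3 trees catch fire, 5 burn out
  .....
  .....
  ....F
  ...FT
  F..TT
Step 6: 2 trees catch fire, 3 burn out
  .....
  .....
  .....
  ....F
  ...FT

.....
.....
.....
....F
...FT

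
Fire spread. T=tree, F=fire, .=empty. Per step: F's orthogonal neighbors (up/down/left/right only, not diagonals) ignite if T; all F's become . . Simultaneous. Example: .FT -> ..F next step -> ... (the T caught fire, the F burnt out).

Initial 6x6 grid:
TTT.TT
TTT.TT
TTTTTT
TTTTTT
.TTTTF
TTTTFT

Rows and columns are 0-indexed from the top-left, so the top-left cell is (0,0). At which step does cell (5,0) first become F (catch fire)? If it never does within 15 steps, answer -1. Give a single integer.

Step 1: cell (5,0)='T' (+4 fires, +2 burnt)
Step 2: cell (5,0)='T' (+4 fires, +4 burnt)
Step 3: cell (5,0)='T' (+5 fires, +4 burnt)
Step 4: cell (5,0)='F' (+6 fires, +5 burnt)
  -> target ignites at step 4
Step 5: cell (5,0)='.' (+3 fires, +6 burnt)
Step 6: cell (5,0)='.' (+3 fires, +3 burnt)
Step 7: cell (5,0)='.' (+3 fires, +3 burnt)
Step 8: cell (5,0)='.' (+2 fires, +3 burnt)
Step 9: cell (5,0)='.' (+1 fires, +2 burnt)
Step 10: cell (5,0)='.' (+0 fires, +1 burnt)
  fire out at step 10

4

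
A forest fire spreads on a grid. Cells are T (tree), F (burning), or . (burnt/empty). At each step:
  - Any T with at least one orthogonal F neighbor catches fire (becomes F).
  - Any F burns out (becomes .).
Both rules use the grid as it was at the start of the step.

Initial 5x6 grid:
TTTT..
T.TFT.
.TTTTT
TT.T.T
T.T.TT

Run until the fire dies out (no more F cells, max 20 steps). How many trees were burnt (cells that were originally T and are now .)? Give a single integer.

Answer: 19

Derivation:
Step 1: +4 fires, +1 burnt (F count now 4)
Step 2: +4 fires, +4 burnt (F count now 4)
Step 3: +3 fires, +4 burnt (F count now 3)
Step 4: +3 fires, +3 burnt (F count now 3)
Step 5: +3 fires, +3 burnt (F count now 3)
Step 6: +2 fires, +3 burnt (F count now 2)
Step 7: +0 fires, +2 burnt (F count now 0)
Fire out after step 7
Initially T: 20, now '.': 29
Total burnt (originally-T cells now '.'): 19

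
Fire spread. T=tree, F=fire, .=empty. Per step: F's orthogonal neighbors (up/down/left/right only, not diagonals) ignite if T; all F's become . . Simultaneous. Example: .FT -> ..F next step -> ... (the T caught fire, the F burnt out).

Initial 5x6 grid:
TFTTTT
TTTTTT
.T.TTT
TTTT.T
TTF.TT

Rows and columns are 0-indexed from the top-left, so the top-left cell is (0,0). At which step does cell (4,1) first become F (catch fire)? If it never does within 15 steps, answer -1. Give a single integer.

Step 1: cell (4,1)='F' (+5 fires, +2 burnt)
  -> target ignites at step 1
Step 2: cell (4,1)='.' (+7 fires, +5 burnt)
Step 3: cell (4,1)='.' (+4 fires, +7 burnt)
Step 4: cell (4,1)='.' (+3 fires, +4 burnt)
Step 5: cell (4,1)='.' (+2 fires, +3 burnt)
Step 6: cell (4,1)='.' (+1 fires, +2 burnt)
Step 7: cell (4,1)='.' (+1 fires, +1 burnt)
Step 8: cell (4,1)='.' (+1 fires, +1 burnt)
Step 9: cell (4,1)='.' (+0 fires, +1 burnt)
  fire out at step 9

1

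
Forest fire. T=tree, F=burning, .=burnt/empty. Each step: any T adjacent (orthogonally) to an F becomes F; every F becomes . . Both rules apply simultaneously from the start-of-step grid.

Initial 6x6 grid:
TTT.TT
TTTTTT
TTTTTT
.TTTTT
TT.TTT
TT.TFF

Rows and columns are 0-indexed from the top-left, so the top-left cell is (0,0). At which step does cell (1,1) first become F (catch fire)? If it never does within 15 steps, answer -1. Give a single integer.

Step 1: cell (1,1)='T' (+3 fires, +2 burnt)
Step 2: cell (1,1)='T' (+3 fires, +3 burnt)
Step 3: cell (1,1)='T' (+3 fires, +3 burnt)
Step 4: cell (1,1)='T' (+4 fires, +3 burnt)
Step 5: cell (1,1)='T' (+5 fires, +4 burnt)
Step 6: cell (1,1)='T' (+3 fires, +5 burnt)
Step 7: cell (1,1)='F' (+5 fires, +3 burnt)
  -> target ignites at step 7
Step 8: cell (1,1)='.' (+3 fires, +5 burnt)
Step 9: cell (1,1)='.' (+1 fires, +3 burnt)
Step 10: cell (1,1)='.' (+0 fires, +1 burnt)
  fire out at step 10

7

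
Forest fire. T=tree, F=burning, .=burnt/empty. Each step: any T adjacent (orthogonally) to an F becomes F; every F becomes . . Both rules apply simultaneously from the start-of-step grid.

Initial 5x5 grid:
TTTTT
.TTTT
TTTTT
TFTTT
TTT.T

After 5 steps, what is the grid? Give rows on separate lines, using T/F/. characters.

Step 1: 4 trees catch fire, 1 burn out
  TTTTT
  .TTTT
  TFTTT
  F.FTT
  TFT.T
Step 2: 6 trees catch fire, 4 burn out
  TTTTT
  .FTTT
  F.FTT
  ...FT
  F.F.T
Step 3: 4 trees catch fire, 6 burn out
  TFTTT
  ..FTT
  ...FT
  ....F
  ....T
Step 4: 5 trees catch fire, 4 burn out
  F.FTT
  ...FT
  ....F
  .....
  ....F
Step 5: 2 trees catch fire, 5 burn out
  ...FT
  ....F
  .....
  .....
  .....

...FT
....F
.....
.....
.....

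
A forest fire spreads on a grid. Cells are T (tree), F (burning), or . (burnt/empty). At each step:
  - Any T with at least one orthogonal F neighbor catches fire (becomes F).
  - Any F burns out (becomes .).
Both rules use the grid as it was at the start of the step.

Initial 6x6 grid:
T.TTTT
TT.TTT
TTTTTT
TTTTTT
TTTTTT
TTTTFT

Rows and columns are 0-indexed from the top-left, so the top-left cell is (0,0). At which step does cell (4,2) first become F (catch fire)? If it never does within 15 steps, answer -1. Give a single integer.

Step 1: cell (4,2)='T' (+3 fires, +1 burnt)
Step 2: cell (4,2)='T' (+4 fires, +3 burnt)
Step 3: cell (4,2)='F' (+5 fires, +4 burnt)
  -> target ignites at step 3
Step 4: cell (4,2)='.' (+6 fires, +5 burnt)
Step 5: cell (4,2)='.' (+6 fires, +6 burnt)
Step 6: cell (4,2)='.' (+4 fires, +6 burnt)
Step 7: cell (4,2)='.' (+3 fires, +4 burnt)
Step 8: cell (4,2)='.' (+1 fires, +3 burnt)
Step 9: cell (4,2)='.' (+1 fires, +1 burnt)
Step 10: cell (4,2)='.' (+0 fires, +1 burnt)
  fire out at step 10

3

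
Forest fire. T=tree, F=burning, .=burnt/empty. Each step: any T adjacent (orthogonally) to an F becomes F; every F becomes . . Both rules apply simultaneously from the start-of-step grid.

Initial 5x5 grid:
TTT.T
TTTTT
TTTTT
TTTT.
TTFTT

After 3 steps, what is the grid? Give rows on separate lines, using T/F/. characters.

Step 1: 3 trees catch fire, 1 burn out
  TTT.T
  TTTTT
  TTTTT
  TTFT.
  TF.FT
Step 2: 5 trees catch fire, 3 burn out
  TTT.T
  TTTTT
  TTFTT
  TF.F.
  F...F
Step 3: 4 trees catch fire, 5 burn out
  TTT.T
  TTFTT
  TF.FT
  F....
  .....

TTT.T
TTFTT
TF.FT
F....
.....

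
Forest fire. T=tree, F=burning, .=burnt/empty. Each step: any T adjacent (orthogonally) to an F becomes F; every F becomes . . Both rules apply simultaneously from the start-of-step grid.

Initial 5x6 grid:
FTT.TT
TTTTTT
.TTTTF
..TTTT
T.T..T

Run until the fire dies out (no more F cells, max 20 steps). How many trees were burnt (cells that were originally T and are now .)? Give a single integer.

Step 1: +5 fires, +2 burnt (F count now 5)
Step 2: +7 fires, +5 burnt (F count now 7)
Step 3: +6 fires, +7 burnt (F count now 6)
Step 4: +1 fires, +6 burnt (F count now 1)
Step 5: +1 fires, +1 burnt (F count now 1)
Step 6: +0 fires, +1 burnt (F count now 0)
Fire out after step 6
Initially T: 21, now '.': 29
Total burnt (originally-T cells now '.'): 20

Answer: 20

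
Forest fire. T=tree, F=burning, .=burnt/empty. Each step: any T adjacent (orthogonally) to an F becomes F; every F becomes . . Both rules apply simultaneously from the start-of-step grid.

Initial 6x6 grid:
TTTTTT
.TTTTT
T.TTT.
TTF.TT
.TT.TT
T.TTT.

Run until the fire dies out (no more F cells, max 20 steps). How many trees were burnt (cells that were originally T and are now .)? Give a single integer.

Answer: 26

Derivation:
Step 1: +3 fires, +1 burnt (F count now 3)
Step 2: +5 fires, +3 burnt (F count now 5)
Step 3: +6 fires, +5 burnt (F count now 6)
Step 4: +5 fires, +6 burnt (F count now 5)
Step 5: +5 fires, +5 burnt (F count now 5)
Step 6: +2 fires, +5 burnt (F count now 2)
Step 7: +0 fires, +2 burnt (F count now 0)
Fire out after step 7
Initially T: 27, now '.': 35
Total burnt (originally-T cells now '.'): 26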